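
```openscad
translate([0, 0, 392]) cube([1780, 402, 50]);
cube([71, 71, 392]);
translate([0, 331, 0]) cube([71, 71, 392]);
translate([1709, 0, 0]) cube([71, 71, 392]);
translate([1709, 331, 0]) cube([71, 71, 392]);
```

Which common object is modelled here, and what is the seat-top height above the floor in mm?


A bench. The seat-top height is 442 mm.

A long slab on four corner posts — a bench. The slab sits at z = 392 with thickness 50, so the top is 392 + 50 = 442 mm.


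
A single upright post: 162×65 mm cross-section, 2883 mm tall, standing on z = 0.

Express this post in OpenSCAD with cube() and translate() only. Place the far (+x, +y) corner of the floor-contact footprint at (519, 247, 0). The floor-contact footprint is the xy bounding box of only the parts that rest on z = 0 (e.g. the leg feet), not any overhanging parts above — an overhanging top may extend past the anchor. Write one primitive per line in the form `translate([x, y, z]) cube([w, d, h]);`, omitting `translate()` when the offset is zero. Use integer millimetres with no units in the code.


translate([357, 182, 0]) cube([162, 65, 2883]);


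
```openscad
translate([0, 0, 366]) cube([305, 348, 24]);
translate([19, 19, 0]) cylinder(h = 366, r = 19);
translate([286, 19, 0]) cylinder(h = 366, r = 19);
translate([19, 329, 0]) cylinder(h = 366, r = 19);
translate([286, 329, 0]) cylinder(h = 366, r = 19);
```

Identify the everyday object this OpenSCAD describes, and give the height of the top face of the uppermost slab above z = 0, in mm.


A stool. The seat height is 390 mm.

A 305×348×24 slab at z = 366 on four corner cylinders — a stool. The seat top is 366 + 24 = 390 mm.


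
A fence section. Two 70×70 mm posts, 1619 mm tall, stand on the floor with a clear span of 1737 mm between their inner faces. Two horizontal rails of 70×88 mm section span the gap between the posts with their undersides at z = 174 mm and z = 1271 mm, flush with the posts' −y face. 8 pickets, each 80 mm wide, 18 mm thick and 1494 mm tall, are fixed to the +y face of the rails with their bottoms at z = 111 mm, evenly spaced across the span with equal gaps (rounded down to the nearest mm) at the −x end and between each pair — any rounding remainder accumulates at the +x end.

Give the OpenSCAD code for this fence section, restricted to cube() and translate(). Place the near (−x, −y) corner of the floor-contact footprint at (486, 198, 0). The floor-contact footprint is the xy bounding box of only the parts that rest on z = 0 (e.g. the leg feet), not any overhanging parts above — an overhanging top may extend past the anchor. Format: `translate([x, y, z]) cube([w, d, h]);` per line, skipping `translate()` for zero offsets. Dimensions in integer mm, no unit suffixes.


translate([486, 198, 0]) cube([70, 70, 1619]);
translate([2293, 198, 0]) cube([70, 70, 1619]);
translate([556, 198, 174]) cube([1737, 70, 88]);
translate([556, 198, 1271]) cube([1737, 70, 88]);
translate([677, 268, 111]) cube([80, 18, 1494]);
translate([878, 268, 111]) cube([80, 18, 1494]);
translate([1079, 268, 111]) cube([80, 18, 1494]);
translate([1280, 268, 111]) cube([80, 18, 1494]);
translate([1481, 268, 111]) cube([80, 18, 1494]);
translate([1682, 268, 111]) cube([80, 18, 1494]);
translate([1883, 268, 111]) cube([80, 18, 1494]);
translate([2084, 268, 111]) cube([80, 18, 1494]);


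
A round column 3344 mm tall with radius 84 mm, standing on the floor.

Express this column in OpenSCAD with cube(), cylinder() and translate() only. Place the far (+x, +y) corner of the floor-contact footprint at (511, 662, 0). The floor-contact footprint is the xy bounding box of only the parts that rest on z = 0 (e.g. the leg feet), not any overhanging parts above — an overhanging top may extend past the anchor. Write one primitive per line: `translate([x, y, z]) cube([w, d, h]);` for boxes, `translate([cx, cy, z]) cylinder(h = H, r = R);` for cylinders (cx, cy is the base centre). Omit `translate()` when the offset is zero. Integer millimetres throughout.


translate([427, 578, 0]) cylinder(h = 3344, r = 84);


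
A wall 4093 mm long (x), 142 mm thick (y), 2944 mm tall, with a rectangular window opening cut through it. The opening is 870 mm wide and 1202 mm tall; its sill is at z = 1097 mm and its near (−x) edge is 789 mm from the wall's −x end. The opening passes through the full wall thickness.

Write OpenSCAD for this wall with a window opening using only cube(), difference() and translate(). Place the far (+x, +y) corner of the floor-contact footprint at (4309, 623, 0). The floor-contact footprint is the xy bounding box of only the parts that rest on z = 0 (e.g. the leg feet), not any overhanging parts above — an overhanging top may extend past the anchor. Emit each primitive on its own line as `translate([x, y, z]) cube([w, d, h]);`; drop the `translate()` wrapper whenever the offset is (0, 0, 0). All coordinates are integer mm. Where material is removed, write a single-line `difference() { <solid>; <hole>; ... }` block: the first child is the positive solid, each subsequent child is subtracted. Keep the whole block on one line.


difference() { translate([216, 481, 0]) cube([4093, 142, 2944]); translate([1005, 481, 1097]) cube([870, 142, 1202]); }


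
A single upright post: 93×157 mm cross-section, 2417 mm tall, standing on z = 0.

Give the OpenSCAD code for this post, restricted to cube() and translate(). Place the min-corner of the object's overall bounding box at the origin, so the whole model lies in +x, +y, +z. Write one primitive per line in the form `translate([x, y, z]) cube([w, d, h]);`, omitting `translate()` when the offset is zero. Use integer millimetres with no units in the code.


cube([93, 157, 2417]);


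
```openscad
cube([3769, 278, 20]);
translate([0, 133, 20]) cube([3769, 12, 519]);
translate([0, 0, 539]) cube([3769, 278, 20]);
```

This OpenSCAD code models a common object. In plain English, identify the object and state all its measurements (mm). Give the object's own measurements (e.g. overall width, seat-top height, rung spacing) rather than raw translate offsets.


An I-beam lying along x, 3769 mm long. Overall section height 559 mm. Two flanges 278 mm wide (y) and 20 mm thick, one on the floor and one at the top; a web 12 mm thick runs between them, centred on the flange width.


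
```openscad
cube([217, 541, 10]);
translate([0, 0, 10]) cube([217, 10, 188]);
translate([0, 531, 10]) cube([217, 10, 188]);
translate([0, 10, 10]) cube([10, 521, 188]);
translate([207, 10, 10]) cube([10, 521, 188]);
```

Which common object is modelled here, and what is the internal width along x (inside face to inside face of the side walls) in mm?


An open box. The internal width is 197 mm.

A 217×541 base slab with four walls standing on it — an open box. The base is 217 mm wide and the walls are 10 mm thick, so the internal width is 217 − 2 × 10 = 197 mm.


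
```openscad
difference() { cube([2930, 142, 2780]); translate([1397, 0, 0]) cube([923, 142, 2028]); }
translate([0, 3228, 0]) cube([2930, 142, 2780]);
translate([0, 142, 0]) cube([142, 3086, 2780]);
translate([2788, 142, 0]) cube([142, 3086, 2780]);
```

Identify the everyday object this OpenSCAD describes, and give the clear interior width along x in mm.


A single room. The interior width is 2646 mm.

Four walls enclosing a rectangle with a door in the front wall — a room. Outside width 2930 minus two 142 mm walls gives 2646 mm.


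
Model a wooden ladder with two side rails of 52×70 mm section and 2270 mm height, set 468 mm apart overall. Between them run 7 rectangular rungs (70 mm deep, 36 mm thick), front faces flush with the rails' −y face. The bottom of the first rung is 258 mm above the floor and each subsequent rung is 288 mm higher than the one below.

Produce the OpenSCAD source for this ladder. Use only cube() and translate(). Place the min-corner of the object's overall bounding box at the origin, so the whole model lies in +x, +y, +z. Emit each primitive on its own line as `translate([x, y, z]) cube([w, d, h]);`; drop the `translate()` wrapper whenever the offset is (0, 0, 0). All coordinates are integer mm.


cube([52, 70, 2270]);
translate([416, 0, 0]) cube([52, 70, 2270]);
translate([52, 0, 258]) cube([364, 70, 36]);
translate([52, 0, 546]) cube([364, 70, 36]);
translate([52, 0, 834]) cube([364, 70, 36]);
translate([52, 0, 1122]) cube([364, 70, 36]);
translate([52, 0, 1410]) cube([364, 70, 36]);
translate([52, 0, 1698]) cube([364, 70, 36]);
translate([52, 0, 1986]) cube([364, 70, 36]);


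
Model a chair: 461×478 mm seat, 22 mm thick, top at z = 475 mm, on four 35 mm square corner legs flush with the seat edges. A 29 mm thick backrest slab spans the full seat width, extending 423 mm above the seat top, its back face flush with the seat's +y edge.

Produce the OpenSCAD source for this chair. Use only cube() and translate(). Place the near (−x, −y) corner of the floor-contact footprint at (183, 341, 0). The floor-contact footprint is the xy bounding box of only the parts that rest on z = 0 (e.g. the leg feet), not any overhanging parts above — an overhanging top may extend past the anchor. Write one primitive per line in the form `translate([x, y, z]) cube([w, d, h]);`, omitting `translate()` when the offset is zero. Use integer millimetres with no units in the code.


// leg_h = 475 - 22 = 453
translate([183, 341, 453]) cube([461, 478, 22]);
translate([183, 341, 0]) cube([35, 35, 453]);
translate([609, 341, 0]) cube([35, 35, 453]);
translate([183, 784, 0]) cube([35, 35, 453]);
translate([609, 784, 0]) cube([35, 35, 453]);
translate([183, 790, 475]) cube([461, 29, 423]);


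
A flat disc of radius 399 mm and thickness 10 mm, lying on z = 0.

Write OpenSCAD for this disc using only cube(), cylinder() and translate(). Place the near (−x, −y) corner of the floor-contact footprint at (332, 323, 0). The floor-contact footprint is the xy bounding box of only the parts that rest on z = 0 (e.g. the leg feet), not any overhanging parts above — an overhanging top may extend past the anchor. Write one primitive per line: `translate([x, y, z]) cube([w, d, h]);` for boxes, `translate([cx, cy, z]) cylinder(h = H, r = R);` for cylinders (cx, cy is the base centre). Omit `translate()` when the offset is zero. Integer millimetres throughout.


translate([731, 722, 0]) cylinder(h = 10, r = 399);


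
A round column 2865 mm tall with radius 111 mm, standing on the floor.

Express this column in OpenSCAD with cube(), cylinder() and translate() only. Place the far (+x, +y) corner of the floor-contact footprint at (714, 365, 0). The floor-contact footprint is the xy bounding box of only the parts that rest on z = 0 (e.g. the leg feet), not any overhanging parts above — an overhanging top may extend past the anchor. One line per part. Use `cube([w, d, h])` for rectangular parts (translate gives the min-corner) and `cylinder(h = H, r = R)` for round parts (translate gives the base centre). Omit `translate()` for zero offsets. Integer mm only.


translate([603, 254, 0]) cylinder(h = 2865, r = 111);


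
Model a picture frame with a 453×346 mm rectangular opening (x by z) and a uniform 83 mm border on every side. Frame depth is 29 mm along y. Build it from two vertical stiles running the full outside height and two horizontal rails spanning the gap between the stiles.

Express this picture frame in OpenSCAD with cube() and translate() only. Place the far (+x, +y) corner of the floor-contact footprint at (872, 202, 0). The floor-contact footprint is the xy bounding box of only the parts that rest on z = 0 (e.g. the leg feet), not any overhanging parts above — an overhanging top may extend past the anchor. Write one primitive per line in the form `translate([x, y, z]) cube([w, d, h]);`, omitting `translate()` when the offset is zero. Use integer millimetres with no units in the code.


translate([253, 173, 0]) cube([83, 29, 512]);
translate([789, 173, 0]) cube([83, 29, 512]);
translate([336, 173, 0]) cube([453, 29, 83]);
translate([336, 173, 429]) cube([453, 29, 83]);


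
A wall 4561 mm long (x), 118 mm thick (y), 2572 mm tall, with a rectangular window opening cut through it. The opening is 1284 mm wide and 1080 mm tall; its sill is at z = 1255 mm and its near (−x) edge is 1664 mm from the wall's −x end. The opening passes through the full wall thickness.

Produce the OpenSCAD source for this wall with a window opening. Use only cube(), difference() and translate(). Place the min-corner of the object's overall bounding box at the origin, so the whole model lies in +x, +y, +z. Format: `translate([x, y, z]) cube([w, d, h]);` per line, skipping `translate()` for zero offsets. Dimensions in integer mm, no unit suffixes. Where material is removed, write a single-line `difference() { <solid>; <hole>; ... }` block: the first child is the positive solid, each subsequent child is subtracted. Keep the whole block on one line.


difference() { cube([4561, 118, 2572]); translate([1664, 0, 1255]) cube([1284, 118, 1080]); }


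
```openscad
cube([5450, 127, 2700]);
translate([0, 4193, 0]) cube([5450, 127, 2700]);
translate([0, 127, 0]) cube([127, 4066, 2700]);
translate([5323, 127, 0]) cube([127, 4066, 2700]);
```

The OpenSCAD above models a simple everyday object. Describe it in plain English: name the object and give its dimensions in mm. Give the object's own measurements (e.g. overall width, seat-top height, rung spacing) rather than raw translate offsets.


The wall frame of a small rectangular building: four walls, each 2700 mm tall and 127 mm thick, enclosing a footprint 5450 mm (x) by 4320 mm (y) outside-to-outside, with no floor or roof. The front and back walls (the −y and +y sides) span the full width; the two side walls fit between them.


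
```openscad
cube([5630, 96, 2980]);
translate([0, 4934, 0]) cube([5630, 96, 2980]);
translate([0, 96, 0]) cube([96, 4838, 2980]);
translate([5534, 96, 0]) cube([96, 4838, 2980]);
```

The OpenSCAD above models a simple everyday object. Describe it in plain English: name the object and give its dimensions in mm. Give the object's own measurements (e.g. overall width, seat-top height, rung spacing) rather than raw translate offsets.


The wall frame of a small rectangular building: four walls, each 2980 mm tall and 96 mm thick, enclosing a footprint 5630 mm (x) by 5030 mm (y) outside-to-outside, with no floor or roof. The front and back walls (the −y and +y sides) span the full width; the two side walls fit between them.


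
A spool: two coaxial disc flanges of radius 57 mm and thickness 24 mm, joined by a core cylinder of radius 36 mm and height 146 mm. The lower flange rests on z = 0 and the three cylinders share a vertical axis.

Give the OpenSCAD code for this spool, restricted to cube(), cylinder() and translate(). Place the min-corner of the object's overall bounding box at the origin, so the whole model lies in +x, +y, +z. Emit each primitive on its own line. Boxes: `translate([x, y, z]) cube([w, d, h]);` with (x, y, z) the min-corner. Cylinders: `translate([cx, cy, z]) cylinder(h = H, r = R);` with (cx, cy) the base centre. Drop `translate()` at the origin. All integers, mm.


translate([57, 57, 0]) cylinder(h = 24, r = 57);
translate([57, 57, 24]) cylinder(h = 146, r = 36);
translate([57, 57, 170]) cylinder(h = 24, r = 57);


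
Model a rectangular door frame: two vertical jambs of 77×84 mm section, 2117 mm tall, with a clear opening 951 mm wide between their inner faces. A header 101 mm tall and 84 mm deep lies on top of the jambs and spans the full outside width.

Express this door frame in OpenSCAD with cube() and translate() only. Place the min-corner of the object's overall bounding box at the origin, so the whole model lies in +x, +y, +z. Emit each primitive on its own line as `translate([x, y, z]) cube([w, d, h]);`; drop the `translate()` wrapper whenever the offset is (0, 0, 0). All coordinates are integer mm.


cube([77, 84, 2117]);
translate([1028, 0, 0]) cube([77, 84, 2117]);
translate([0, 0, 2117]) cube([1105, 84, 101]);


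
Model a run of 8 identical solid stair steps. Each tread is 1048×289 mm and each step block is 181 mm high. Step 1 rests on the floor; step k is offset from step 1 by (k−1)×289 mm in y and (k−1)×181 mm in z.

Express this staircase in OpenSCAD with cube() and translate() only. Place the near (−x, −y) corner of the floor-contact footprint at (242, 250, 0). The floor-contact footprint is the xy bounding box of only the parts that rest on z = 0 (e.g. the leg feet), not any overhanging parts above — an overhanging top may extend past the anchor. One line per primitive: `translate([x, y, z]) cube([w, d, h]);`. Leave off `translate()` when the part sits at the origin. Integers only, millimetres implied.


translate([242, 250, 0]) cube([1048, 289, 181]);
translate([242, 539, 181]) cube([1048, 289, 181]);
translate([242, 828, 362]) cube([1048, 289, 181]);
translate([242, 1117, 543]) cube([1048, 289, 181]);
translate([242, 1406, 724]) cube([1048, 289, 181]);
translate([242, 1695, 905]) cube([1048, 289, 181]);
translate([242, 1984, 1086]) cube([1048, 289, 181]);
translate([242, 2273, 1267]) cube([1048, 289, 181]);


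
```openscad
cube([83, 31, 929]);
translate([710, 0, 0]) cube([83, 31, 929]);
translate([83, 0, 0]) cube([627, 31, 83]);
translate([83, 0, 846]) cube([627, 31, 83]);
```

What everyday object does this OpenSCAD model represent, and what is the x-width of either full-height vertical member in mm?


A picture frame. The border width is 83 mm.

Four thin pieces enclosing a rectangular opening — a picture frame. The two full-height stiles are 929 mm tall; the top rail sits at z = 846 and is 83 mm tall, so the border above the opening is 929 − 846 = 83 mm, matching the stile x-width.


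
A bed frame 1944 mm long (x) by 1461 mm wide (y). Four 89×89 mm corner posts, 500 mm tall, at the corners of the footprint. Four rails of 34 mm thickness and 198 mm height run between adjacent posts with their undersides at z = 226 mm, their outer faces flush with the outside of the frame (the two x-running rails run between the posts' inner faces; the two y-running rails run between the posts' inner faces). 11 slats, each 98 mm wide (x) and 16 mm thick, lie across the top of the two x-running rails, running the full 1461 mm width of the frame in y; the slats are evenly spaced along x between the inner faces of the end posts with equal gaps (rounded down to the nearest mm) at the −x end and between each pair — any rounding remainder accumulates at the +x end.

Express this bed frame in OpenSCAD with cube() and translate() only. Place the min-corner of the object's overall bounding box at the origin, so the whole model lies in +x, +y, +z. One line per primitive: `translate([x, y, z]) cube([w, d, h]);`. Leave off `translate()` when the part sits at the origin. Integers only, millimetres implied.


// slat z = rail_z + rail_h = 226 + 198 = 424
// slat gap = ⌊(1766 − 11·98) / 12⌋ = 57
cube([89, 89, 500]);
translate([0, 1372, 0]) cube([89, 89, 500]);
translate([1855, 0, 0]) cube([89, 89, 500]);
translate([1855, 1372, 0]) cube([89, 89, 500]);
translate([89, 0, 226]) cube([1766, 34, 198]);
translate([89, 1427, 226]) cube([1766, 34, 198]);
translate([0, 89, 226]) cube([34, 1283, 198]);
translate([1910, 89, 226]) cube([34, 1283, 198]);
translate([146, 0, 424]) cube([98, 1461, 16]);
translate([301, 0, 424]) cube([98, 1461, 16]);
translate([456, 0, 424]) cube([98, 1461, 16]);
translate([611, 0, 424]) cube([98, 1461, 16]);
translate([766, 0, 424]) cube([98, 1461, 16]);
translate([921, 0, 424]) cube([98, 1461, 16]);
translate([1076, 0, 424]) cube([98, 1461, 16]);
translate([1231, 0, 424]) cube([98, 1461, 16]);
translate([1386, 0, 424]) cube([98, 1461, 16]);
translate([1541, 0, 424]) cube([98, 1461, 16]);
translate([1696, 0, 424]) cube([98, 1461, 16]);


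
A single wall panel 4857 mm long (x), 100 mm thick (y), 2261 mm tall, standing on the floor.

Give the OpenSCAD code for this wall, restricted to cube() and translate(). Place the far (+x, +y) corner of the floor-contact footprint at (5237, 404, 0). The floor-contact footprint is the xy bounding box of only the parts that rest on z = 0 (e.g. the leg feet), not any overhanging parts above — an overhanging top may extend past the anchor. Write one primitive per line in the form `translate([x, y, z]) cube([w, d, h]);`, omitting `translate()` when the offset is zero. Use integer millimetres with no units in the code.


translate([380, 304, 0]) cube([4857, 100, 2261]);


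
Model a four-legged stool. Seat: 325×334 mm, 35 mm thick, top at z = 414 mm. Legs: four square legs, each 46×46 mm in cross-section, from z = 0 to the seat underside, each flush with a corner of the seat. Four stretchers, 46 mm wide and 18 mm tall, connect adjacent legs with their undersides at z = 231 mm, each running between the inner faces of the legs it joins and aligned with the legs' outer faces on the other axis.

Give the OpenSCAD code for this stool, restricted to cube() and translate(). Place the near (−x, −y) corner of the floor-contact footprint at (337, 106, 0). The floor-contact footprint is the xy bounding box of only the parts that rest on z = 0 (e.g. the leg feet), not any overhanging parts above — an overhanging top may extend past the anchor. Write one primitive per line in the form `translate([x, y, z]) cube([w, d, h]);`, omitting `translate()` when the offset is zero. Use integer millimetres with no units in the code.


translate([337, 106, 379]) cube([325, 334, 35]);
translate([337, 106, 0]) cube([46, 46, 379]);
translate([616, 106, 0]) cube([46, 46, 379]);
translate([337, 394, 0]) cube([46, 46, 379]);
translate([616, 394, 0]) cube([46, 46, 379]);
translate([383, 106, 231]) cube([233, 46, 18]);
translate([383, 394, 231]) cube([233, 46, 18]);
translate([337, 152, 231]) cube([46, 242, 18]);
translate([616, 152, 231]) cube([46, 242, 18]);


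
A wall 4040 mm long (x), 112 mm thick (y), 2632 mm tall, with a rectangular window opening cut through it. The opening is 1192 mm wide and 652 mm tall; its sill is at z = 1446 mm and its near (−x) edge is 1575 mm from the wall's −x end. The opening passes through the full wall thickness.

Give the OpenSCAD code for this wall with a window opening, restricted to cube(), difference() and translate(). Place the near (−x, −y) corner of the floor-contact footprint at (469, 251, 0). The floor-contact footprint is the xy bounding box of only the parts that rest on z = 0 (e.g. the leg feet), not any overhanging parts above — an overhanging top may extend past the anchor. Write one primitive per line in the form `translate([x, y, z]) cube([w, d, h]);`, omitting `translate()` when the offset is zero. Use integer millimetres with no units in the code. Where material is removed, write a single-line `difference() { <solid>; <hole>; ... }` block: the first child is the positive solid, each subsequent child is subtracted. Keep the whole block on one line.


difference() { translate([469, 251, 0]) cube([4040, 112, 2632]); translate([2044, 251, 1446]) cube([1192, 112, 652]); }


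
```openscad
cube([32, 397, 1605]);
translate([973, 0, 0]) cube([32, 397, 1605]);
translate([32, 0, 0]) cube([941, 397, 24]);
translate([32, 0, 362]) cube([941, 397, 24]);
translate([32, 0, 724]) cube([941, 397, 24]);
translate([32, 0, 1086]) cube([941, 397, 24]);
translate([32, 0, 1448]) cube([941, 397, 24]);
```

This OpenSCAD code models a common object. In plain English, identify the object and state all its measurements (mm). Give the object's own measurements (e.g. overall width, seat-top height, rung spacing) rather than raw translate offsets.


An open bookshelf. Two side panels, each 32 mm thick, 397 mm deep and 1605 mm tall, stand 1005 mm apart (outside-to-outside). Between them sit 5 shelves, each 24 mm thick and 397 mm deep, spanning the full gap between the sides. The bottom shelf rests on the floor (its underside at z = 0) and the clear gap between one shelf's top and the next shelf's underside is 338 mm.


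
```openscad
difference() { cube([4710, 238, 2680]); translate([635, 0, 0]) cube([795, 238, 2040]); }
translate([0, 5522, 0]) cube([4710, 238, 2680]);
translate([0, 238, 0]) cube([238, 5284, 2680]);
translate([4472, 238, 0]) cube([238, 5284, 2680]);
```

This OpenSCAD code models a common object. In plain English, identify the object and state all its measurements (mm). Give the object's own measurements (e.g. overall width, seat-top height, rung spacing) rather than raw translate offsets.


A single room: four walls, each 2680 mm tall and 238 mm thick, enclosing an outside footprint 4710×5760 mm (x × y), no floor or roof. The front and back walls (−y and +y sides) run the full x-width; the side walls fit between their inner faces. A door opening 795 mm wide and 2040 mm tall is cut through the front wall from the floor up, its −x edge 635 mm from the wall's −x end.


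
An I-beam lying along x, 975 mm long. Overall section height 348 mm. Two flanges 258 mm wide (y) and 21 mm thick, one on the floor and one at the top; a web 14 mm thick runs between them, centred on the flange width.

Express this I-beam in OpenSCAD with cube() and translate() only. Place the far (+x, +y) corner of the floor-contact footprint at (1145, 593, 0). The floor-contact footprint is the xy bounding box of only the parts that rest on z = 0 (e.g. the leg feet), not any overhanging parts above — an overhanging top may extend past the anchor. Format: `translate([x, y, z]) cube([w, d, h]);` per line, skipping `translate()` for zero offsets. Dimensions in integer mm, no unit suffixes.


translate([170, 335, 0]) cube([975, 258, 21]);
translate([170, 457, 21]) cube([975, 14, 306]);
translate([170, 335, 327]) cube([975, 258, 21]);


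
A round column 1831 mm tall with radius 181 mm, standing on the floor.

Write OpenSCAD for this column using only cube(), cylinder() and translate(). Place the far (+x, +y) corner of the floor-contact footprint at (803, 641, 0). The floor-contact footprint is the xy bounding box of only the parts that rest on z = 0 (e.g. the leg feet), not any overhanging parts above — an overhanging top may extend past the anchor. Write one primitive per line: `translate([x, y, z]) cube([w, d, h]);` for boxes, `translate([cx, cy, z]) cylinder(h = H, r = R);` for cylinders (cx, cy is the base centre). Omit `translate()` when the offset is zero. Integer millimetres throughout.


translate([622, 460, 0]) cylinder(h = 1831, r = 181);


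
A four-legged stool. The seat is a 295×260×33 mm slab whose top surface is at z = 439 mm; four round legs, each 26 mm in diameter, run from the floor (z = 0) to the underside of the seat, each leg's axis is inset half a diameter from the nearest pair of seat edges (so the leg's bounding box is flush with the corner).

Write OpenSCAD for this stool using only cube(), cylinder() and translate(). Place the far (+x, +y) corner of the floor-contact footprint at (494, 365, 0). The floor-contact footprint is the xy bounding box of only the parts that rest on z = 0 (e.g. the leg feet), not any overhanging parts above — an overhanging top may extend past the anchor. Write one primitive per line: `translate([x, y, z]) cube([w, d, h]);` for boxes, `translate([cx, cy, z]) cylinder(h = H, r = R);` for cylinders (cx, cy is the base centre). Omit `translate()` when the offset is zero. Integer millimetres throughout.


// leg_h = 439 - 33 = 406
translate([199, 105, 406]) cube([295, 260, 33]);
translate([212, 118, 0]) cylinder(h = 406, r = 13);
translate([481, 118, 0]) cylinder(h = 406, r = 13);
translate([212, 352, 0]) cylinder(h = 406, r = 13);
translate([481, 352, 0]) cylinder(h = 406, r = 13);


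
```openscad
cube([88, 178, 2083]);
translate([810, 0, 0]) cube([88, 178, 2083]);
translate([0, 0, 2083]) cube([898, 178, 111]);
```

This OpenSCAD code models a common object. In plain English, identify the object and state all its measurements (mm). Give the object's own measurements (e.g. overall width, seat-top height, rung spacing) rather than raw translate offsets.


A door frame. The clear opening is 722 mm wide and 2083 mm high. Two 88 mm wide jambs, 178 mm deep, stand either side of the opening from the floor to the top of the opening. A 111 mm thick head sits across the top of both jambs, spanning the full outside width of the frame.


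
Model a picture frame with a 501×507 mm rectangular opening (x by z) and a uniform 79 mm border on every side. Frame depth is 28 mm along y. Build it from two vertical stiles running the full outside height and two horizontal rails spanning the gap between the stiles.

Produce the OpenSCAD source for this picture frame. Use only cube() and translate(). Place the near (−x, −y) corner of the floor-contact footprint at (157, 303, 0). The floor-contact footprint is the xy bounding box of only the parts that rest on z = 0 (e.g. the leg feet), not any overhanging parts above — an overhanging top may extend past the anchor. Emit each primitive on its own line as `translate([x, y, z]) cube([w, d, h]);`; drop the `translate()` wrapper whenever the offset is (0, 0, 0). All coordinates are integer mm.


translate([157, 303, 0]) cube([79, 28, 665]);
translate([737, 303, 0]) cube([79, 28, 665]);
translate([236, 303, 0]) cube([501, 28, 79]);
translate([236, 303, 586]) cube([501, 28, 79]);


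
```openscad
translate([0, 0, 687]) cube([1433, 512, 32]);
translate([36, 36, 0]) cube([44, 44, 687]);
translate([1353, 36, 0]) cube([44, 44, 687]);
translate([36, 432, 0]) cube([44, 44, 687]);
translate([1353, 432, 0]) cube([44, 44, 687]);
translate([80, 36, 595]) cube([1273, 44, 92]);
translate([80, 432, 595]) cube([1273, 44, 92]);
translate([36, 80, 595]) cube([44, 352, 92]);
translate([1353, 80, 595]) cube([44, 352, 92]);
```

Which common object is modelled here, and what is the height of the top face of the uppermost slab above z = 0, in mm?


A table. The table height is 719 mm.

A 1433×512×32 slab sits at z = 687 on four 44 mm square posts — a table. The top surface is at 687 + 32 = 719 mm.


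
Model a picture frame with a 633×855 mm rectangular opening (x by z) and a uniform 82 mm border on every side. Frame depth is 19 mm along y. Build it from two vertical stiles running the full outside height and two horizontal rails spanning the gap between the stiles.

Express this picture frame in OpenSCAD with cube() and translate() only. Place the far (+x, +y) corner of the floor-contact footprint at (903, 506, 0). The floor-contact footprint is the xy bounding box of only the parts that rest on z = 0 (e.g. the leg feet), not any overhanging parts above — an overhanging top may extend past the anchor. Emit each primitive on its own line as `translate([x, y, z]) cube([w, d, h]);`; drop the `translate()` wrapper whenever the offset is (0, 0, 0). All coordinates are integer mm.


translate([106, 487, 0]) cube([82, 19, 1019]);
translate([821, 487, 0]) cube([82, 19, 1019]);
translate([188, 487, 0]) cube([633, 19, 82]);
translate([188, 487, 937]) cube([633, 19, 82]);


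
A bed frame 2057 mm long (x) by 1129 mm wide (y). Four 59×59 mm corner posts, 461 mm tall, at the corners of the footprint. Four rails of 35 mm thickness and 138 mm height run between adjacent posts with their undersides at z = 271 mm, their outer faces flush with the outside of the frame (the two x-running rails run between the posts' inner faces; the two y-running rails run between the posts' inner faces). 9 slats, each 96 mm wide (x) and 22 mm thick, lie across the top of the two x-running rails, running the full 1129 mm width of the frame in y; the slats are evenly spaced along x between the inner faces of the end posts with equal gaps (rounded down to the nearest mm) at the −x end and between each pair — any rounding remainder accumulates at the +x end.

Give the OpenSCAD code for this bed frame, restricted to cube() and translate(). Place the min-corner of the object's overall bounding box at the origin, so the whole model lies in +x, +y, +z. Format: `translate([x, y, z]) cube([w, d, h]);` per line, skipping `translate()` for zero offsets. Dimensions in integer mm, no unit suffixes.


// slat z = rail_z + rail_h = 271 + 138 = 409
// slat gap = ⌊(1939 − 9·96) / 10⌋ = 107
cube([59, 59, 461]);
translate([0, 1070, 0]) cube([59, 59, 461]);
translate([1998, 0, 0]) cube([59, 59, 461]);
translate([1998, 1070, 0]) cube([59, 59, 461]);
translate([59, 0, 271]) cube([1939, 35, 138]);
translate([59, 1094, 271]) cube([1939, 35, 138]);
translate([0, 59, 271]) cube([35, 1011, 138]);
translate([2022, 59, 271]) cube([35, 1011, 138]);
translate([166, 0, 409]) cube([96, 1129, 22]);
translate([369, 0, 409]) cube([96, 1129, 22]);
translate([572, 0, 409]) cube([96, 1129, 22]);
translate([775, 0, 409]) cube([96, 1129, 22]);
translate([978, 0, 409]) cube([96, 1129, 22]);
translate([1181, 0, 409]) cube([96, 1129, 22]);
translate([1384, 0, 409]) cube([96, 1129, 22]);
translate([1587, 0, 409]) cube([96, 1129, 22]);
translate([1790, 0, 409]) cube([96, 1129, 22]);


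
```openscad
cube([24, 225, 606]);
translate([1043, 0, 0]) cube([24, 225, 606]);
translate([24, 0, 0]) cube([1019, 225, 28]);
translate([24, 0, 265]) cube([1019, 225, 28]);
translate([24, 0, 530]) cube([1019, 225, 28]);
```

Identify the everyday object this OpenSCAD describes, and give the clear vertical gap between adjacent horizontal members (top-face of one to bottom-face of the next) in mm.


A bookshelf. The clear shelf gap is 237 mm.

Two tall side panels with 3 horizontal boards between them — a bookshelf. The first two shelf undersides are at z = 0 and z = 265; with shelf thickness 28, the clear gap is 265 − 0 − 28 = 237 mm.


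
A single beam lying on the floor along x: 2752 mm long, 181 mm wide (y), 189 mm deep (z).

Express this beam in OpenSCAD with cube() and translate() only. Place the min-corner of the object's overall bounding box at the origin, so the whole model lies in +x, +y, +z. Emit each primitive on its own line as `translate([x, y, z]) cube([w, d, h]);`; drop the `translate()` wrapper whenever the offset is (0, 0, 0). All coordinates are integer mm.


cube([2752, 181, 189]);


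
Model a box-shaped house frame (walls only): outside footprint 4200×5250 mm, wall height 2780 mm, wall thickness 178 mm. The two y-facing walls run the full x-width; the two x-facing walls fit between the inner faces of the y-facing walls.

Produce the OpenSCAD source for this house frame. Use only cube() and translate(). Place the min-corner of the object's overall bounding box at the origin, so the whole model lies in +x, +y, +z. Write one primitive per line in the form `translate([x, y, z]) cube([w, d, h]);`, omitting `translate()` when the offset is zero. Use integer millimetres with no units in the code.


cube([4200, 178, 2780]);
translate([0, 5072, 0]) cube([4200, 178, 2780]);
translate([0, 178, 0]) cube([178, 4894, 2780]);
translate([4022, 178, 0]) cube([178, 4894, 2780]);


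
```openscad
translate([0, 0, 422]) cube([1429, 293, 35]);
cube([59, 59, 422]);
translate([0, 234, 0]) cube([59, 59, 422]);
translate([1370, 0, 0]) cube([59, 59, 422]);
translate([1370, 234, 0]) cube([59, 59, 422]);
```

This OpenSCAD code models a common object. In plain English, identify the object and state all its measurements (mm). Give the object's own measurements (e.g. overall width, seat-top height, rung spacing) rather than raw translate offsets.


A bench: a 1429×293 mm seat slab, 35 mm thick, top at z = 457 mm, on four 59×59 mm square legs flush with the seat corners and standing on z = 0.


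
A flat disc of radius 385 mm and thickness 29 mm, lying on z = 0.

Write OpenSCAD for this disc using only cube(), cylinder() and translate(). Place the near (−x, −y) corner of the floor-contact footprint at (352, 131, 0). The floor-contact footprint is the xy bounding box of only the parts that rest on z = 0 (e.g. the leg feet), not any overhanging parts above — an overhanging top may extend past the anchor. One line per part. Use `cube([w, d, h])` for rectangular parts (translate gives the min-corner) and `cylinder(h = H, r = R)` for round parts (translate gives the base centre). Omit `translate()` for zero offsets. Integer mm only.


translate([737, 516, 0]) cylinder(h = 29, r = 385);


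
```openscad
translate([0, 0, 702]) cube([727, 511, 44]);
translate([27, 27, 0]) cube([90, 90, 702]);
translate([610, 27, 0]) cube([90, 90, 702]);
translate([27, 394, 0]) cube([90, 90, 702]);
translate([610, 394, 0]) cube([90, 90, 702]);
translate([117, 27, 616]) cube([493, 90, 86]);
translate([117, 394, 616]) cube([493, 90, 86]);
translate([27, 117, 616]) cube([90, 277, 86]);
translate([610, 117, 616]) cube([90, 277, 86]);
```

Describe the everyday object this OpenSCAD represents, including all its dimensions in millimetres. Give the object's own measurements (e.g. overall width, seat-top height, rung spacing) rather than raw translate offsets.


A rectangular dining table. The top is 727×511×44 mm with its upper surface at z = 746 mm. It stands on four 90×90 mm square legs, each inset 27 mm from the nearest pair of top edges, running from the floor to the underside of the top. Four apron rails, 90 mm thick and 86 mm tall, run between adjacent legs with their top edges flush with the underside of the top and their outer faces flush with the legs' outer faces.


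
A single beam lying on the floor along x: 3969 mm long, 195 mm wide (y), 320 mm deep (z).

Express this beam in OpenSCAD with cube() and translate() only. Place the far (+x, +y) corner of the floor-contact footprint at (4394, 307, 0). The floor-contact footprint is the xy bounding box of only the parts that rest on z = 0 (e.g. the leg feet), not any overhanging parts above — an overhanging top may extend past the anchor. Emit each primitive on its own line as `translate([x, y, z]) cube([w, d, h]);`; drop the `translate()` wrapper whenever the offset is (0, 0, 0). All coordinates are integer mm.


translate([425, 112, 0]) cube([3969, 195, 320]);


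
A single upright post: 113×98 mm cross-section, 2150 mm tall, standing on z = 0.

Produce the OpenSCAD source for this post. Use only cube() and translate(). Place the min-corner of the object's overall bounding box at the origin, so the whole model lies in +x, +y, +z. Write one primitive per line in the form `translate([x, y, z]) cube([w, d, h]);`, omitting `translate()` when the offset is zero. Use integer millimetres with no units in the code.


cube([113, 98, 2150]);


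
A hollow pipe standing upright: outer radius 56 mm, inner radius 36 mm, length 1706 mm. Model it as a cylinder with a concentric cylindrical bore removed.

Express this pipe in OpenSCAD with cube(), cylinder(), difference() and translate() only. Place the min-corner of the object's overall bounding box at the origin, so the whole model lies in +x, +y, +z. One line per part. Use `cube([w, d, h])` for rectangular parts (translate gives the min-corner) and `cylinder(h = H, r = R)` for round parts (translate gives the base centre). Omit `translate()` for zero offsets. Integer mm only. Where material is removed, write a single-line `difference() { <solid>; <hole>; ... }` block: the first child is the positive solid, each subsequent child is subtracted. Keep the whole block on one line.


difference() { translate([56, 56, 0]) cylinder(h = 1706, r = 56); translate([56, 56, 0]) cylinder(h = 1706, r = 36); }


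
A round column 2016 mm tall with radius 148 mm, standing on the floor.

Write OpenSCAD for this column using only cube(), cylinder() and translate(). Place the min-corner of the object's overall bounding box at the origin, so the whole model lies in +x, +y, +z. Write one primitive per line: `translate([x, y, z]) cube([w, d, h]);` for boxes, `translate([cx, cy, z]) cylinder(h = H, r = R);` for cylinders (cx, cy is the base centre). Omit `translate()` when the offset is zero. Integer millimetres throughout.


translate([148, 148, 0]) cylinder(h = 2016, r = 148);


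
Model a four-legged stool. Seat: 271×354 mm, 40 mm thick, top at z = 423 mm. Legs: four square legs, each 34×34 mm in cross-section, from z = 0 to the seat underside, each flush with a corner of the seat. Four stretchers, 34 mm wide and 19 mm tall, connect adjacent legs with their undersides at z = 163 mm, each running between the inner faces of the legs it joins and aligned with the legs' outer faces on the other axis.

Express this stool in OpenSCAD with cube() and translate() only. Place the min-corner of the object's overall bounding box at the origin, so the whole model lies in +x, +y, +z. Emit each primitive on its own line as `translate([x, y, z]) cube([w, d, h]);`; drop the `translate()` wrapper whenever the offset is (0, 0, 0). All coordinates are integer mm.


translate([0, 0, 383]) cube([271, 354, 40]);
cube([34, 34, 383]);
translate([237, 0, 0]) cube([34, 34, 383]);
translate([0, 320, 0]) cube([34, 34, 383]);
translate([237, 320, 0]) cube([34, 34, 383]);
translate([34, 0, 163]) cube([203, 34, 19]);
translate([34, 320, 163]) cube([203, 34, 19]);
translate([0, 34, 163]) cube([34, 286, 19]);
translate([237, 34, 163]) cube([34, 286, 19]);
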